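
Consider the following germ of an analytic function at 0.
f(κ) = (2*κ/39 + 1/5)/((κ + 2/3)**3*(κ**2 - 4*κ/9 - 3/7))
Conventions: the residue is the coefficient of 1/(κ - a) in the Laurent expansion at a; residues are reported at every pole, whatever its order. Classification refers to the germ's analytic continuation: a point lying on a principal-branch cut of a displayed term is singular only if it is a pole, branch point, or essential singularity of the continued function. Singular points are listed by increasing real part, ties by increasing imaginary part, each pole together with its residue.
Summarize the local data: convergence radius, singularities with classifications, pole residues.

Denominator factor (κ**2 - 4*κ/9 - 3/7): discriminant 1084/567, real irrational roots 2/9 + (1/63)*sqrt(1897) and 2/9 - (1/63)*sqrt(1897); poles of order 1, moduli 2/9 + (1/63)*sqrt(1897) and -2/9 + (1/63)*sqrt(1897).
Denominator factor (κ + 2/3)^3: pole of order 3 at -2/3, modulus 2/3.
The radius of convergence is the smallest modulus among the singular points: -2/9 + (1/63)*sqrt(1897).
At the order-3 pole -2/3 set g(κ) = (κ - (-2/3))^3*f(κ) = (2*κ/39 + 1/5)/(κ**2 - 4*κ/9 - 3/7).
Order-3 pole: residue = g''(a)/2; g''(-2/3) = 87897474/2669927, so the residue is 43948737/2669927.
The factor κ**2 - 4*κ/9 - 3/7 splits as (κ - a)(κ - a') with a = 2/9 - (1/63)*sqrt(1897), a' = 2/9 + (1/63)*sqrt(1897). At the order-1 pole a set g(κ) = (κ - a)*f(κ) = [(2*κ/39 + 1/5)/(κ + 2/3)**3] / (κ - a').
Simple pole: residue = g(a) at a = 2/9 - (1/63)*sqrt(1897), which is -43948737/5339854 - (687389409/3617751085)*sqrt(1897).
The factor κ**2 - 4*κ/9 - 3/7 splits as (κ - a)(κ - a') with a = 2/9 + (1/63)*sqrt(1897), a' = 2/9 - (1/63)*sqrt(1897). At the order-1 pole a set g(κ) = (κ - a)*f(κ) = [(2*κ/39 + 1/5)/(κ + 2/3)**3] / (κ - a').
Simple pole: residue = g(a) at a = 2/9 + (1/63)*sqrt(1897), which is -43948737/5339854 + (687389409/3617751085)*sqrt(1897).
List the singular points by increasing real part (a conjugate pair: the negative imaginary part first).

Radius of convergence at 0: -2/9 + (1/63)*sqrt(1897).
At -2/3: a pole of order 3; residue 43948737/2669927.
At 2/9 - (1/63)*sqrt(1897): a pole of order 1; residue -43948737/5339854 - (687389409/3617751085)*sqrt(1897).
At 2/9 + (1/63)*sqrt(1897): a pole of order 1; residue -43948737/5339854 + (687389409/3617751085)*sqrt(1897).


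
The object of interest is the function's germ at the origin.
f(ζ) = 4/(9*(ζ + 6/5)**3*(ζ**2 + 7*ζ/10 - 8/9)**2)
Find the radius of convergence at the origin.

The radius of convergence is -7/20 + (1/60)*sqrt(3641).

Denominator factor (ζ**2 + 7*ζ/10 - 8/9)^2: discriminant 3641/900, real irrational roots -7/20 + (1/60)*sqrt(3641) and -7/20 - (1/60)*sqrt(3641); poles of order 2, moduli -7/20 + (1/60)*sqrt(3641) and 7/20 + (1/60)*sqrt(3641).
Denominator factor (ζ + 6/5)^3: pole of order 3 at -6/5, modulus 6/5.
The radius of convergence is the smallest modulus among the singular points: -7/20 + (1/60)*sqrt(3641).


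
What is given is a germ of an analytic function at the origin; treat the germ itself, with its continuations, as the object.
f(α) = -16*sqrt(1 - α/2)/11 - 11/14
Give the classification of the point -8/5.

The point is a regular point.

There is no denominator, hence no pole anywhere.
Branch term sqrt(1 - α/(2)): argument at -8/5 is 9/5, nonzero, so -8/5 is not its branch point (a point on a principal cut is still regular for the continued germ).
So the germ continues analytically to -8/5.


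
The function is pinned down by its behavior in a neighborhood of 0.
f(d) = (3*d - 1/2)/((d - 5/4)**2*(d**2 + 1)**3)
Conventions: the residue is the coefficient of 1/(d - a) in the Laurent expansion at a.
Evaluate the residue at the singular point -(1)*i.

The factor d**2 + 1 splits as (d - a)(d - a') with a = -(1)*i, a' = (1)*i. At the order-3 pole a set g(d) = (d - a)^3*f(d) = [(3*d - 1/2)/(d - 5/4)**2] / (d - a')^3.
Order-3 pole: residue = g''(a)/2; g''(-(1)*i) = (1093632/2825761) - (235035/2825761)*i, so the residue is (546816/2825761) - (235035/5651522)*i.

The residue is (546816/2825761) - (235035/5651522)*i.


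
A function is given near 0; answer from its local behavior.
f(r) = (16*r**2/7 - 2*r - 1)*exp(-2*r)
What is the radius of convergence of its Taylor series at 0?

The factor exp(-2*r) is entire and contributes no finite singular point.
The polynomial part has no poles.
No finite singular points: the Taylor series at 0 converges everywhere.

The radius of convergence is infinite.


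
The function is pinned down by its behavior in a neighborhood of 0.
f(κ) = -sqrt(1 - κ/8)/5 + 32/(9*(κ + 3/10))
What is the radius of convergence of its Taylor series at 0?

The radius of convergence is 3/10.

Denominator factor (κ + 3/10): pole of order 1 at -3/10, modulus 3/10.
Branch term (-1/5)*sqrt(1 - κ/(8)): its argument vanishes at κ = 8, a square-root branch point, modulus 8.
The radius of convergence is the smallest modulus among the singular points: 3/10.


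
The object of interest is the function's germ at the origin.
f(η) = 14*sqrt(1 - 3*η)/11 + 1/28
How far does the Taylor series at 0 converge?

Branch term (14/11)*sqrt(1 - η/(1/3)): its argument vanishes at η = 1/3, a square-root branch point, modulus 1/3.
The radius of convergence is the smallest modulus among the singular points: 1/3.

The radius of convergence is 1/3.


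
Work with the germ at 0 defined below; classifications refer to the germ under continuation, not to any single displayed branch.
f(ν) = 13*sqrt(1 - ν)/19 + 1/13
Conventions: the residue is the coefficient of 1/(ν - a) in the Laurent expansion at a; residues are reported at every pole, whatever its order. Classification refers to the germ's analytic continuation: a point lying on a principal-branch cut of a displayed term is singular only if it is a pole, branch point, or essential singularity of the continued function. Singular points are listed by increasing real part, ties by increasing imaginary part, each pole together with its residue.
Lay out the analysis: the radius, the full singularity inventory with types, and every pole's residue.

Branch term (13/19)*sqrt(1 - ν/(1)): its argument vanishes at ν = 1, a square-root branch point, modulus 1.
The radius of convergence is the smallest modulus among the singular points: 1.

Radius of convergence at 0: 1.
At 1: an algebraic (square-root) branch point.


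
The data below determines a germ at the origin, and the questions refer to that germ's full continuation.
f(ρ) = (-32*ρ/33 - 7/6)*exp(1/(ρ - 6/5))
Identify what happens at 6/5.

The point is an essential singularity.

The exponent 1/(ρ - (6/5)) has a pole at 6/5, so exp(1/(ρ - (6/5))) takes every nonzero value near it: an essential singularity (not a pole of any order).


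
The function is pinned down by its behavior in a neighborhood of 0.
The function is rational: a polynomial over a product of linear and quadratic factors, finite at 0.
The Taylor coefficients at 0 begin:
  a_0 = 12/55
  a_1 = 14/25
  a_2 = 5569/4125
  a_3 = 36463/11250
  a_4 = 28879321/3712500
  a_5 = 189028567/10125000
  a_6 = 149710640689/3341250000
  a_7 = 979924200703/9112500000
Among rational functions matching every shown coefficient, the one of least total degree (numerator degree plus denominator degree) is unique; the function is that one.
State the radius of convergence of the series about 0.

No rational of total degree below 2 reproduces all 8 coefficients; solving the [0/2] Pade equations on them gives f(η) = 6/(11*(η - 6)*(η - 5/12)), whose expansion matches every shown term.
Denominator factor (η - 6): pole of order 1 at 6, modulus 6.
Denominator factor (η - 5/12): pole of order 1 at 5/12, modulus 5/12.
The radius of convergence is the smallest modulus among the singular points: 5/12.

The radius of convergence is 5/12.


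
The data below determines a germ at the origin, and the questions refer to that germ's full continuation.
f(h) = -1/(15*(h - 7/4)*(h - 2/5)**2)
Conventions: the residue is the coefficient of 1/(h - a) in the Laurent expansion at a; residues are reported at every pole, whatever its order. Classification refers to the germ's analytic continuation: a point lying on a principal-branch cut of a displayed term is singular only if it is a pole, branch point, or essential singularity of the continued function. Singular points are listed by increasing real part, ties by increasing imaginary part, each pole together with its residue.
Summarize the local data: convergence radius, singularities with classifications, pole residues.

Radius of convergence at 0: 2/5.
At 2/5: a pole of order 2; residue 80/2187.
At 7/4: a pole of order 1; residue -80/2187.

Denominator factor (h - 7/4): pole of order 1 at 7/4, modulus 7/4.
Denominator factor (h - 2/5)^2: pole of order 2 at 2/5, modulus 2/5.
The radius of convergence is the smallest modulus among the singular points: 2/5.
At the order-2 pole 2/5 set g(h) = (h - (2/5))^2*f(h) = -1/(15*(h - 7/4)).
Order-2 pole: residue = g'(a); g'(2/5) = 80/2187, so the residue is 80/2187.
At the order-1 pole 7/4 set g(h) = (h - (7/4))*f(h) = -1/(15*(h - 2/5)**2).
Simple pole: residue = g(a) at a = 7/4, which is -80/2187.
List the singular points by increasing real part (a conjugate pair: the negative imaginary part first).


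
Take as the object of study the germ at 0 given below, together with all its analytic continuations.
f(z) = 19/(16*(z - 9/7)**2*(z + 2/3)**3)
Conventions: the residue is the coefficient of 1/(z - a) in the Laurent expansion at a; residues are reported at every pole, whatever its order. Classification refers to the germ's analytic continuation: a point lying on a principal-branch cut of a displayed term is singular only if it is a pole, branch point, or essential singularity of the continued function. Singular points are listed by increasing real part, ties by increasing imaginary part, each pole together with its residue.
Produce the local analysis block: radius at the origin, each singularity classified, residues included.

Denominator factor (z - 9/7)^2: pole of order 2 at 9/7, modulus 9/7.
Denominator factor (z + 2/3)^3: pole of order 3 at -2/3, modulus 2/3.
The radius of convergence is the smallest modulus among the singular points: 2/3.
At the order-3 pole -2/3 set g(z) = (z - (-2/3))^3*f(z) = 19/(16*(z - 9/7)**2).
Order-3 pole: residue = g''(a)/2; g''(-2/3) = 11085417/22606088, so the residue is 11085417/45212176.
At the order-2 pole 9/7 set g(z) = (z - (9/7))^2*f(z) = 19/(16*(z + 2/3)**3).
Order-2 pole: residue = g'(a); g'(9/7) = -11085417/45212176, so the residue is -11085417/45212176.
List the singular points by increasing real part (a conjugate pair: the negative imaginary part first).

Radius of convergence at 0: 2/3.
At -2/3: a pole of order 3; residue 11085417/45212176.
At 9/7: a pole of order 2; residue -11085417/45212176.


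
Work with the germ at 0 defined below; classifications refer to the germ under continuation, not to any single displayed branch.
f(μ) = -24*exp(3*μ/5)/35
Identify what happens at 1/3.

There is no denominator, hence no pole anywhere.
The factor exp(3*μ/5) is entire.
So the germ continues analytically to 1/3.

The point is a regular point.


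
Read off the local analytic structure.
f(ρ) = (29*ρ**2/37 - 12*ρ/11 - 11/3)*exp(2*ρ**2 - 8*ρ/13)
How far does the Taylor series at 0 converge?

The radius of convergence is infinite.

The factor exp(2*ρ**2 - 8*ρ/13) is entire and contributes no finite singular point.
The polynomial part has no poles.
No finite singular points: the Taylor series at 0 converges everywhere.


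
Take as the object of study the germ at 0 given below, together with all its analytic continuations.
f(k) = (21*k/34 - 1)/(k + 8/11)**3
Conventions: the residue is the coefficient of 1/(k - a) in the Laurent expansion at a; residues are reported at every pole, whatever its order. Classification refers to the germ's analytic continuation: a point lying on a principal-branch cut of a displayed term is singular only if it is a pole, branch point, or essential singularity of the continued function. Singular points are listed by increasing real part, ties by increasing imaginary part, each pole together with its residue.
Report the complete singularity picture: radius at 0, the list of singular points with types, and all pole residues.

Denominator factor (k + 8/11)^3: pole of order 3 at -8/11, modulus 8/11.
The radius of convergence is the smallest modulus among the singular points: 8/11.
At the order-3 pole -8/11 set g(k) = (k - (-8/11))^3*f(k) = 21*k/34 - 1.
Order-3 pole: residue = g''(a)/2; g''(-8/11) = 0, so the residue is 0.

Radius of convergence at 0: 8/11.
At -8/11: a pole of order 3; residue 0.


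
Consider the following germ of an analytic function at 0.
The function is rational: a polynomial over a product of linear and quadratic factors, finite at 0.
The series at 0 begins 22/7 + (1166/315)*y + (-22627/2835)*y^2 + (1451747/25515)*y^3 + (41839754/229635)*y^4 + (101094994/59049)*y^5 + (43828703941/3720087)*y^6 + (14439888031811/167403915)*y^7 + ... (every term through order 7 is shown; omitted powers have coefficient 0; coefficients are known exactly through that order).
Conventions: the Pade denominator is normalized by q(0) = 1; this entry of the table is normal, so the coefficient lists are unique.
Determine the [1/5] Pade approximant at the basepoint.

Taylor coefficients needed (read off): a_0 = 22/7, a_1 = 1166/315, a_2 = -22627/2835, a_3 = 1451747/25515, a_4 = 41839754/229635, a_5 = 101094994/59049, a_6 = 43828703941/3720087.
Write the denominator as Q(y) = 1 + q1*y + q2*y^2 + q3*y^3 + q4*y^4 + q5*y^5. Requiring Q*f - P = O(y^7) with deg P <= 1 kills the coefficients of y^2..y^6 in Q*f:
  y^2: a_2 + q1*a_1 + q2*a_0 = 0, i.e. -22627/2835 + (1166/315)*q1 + (22/7)*q2 = 0.
  y^3: a_3 + q1*a_2 + q2*a_1 + q3*a_0 = 0, i.e. 1451747/25515 + (-22627/2835)*q1 + (1166/315)*q2 + (22/7)*q3 = 0.
  y^4: a_4 + q1*a_3 + q2*a_2 + q3*a_1 + q4*a_0 = 0, i.e. 41839754/229635 + (1451747/25515)*q1 + (-22627/2835)*q2 + (1166/315)*q3 + (22/7)*q4 = 0.
  y^5: a_5 + q1*a_4 + q2*a_3 + q3*a_2 + q4*a_1 + q5*a_0 = 0, i.e. 101094994/59049 + (41839754/229635)*q1 + (1451747/25515)*q2 + (-22627/2835)*q3 + (1166/315)*q4 + (22/7)*q5 = 0.
  y^6: a_6 + q1*a_5 + q2*a_4 + q3*a_3 + q4*a_2 + q5*a_1 = 0, i.e. 43828703941/3720087 + (101094994/59049)*q1 + (41839754/229635)*q2 + (1451747/25515)*q3 + (-22627/2835)*q4 + (1166/315)*q5 = 0.
Solving this linear system: q1 = -16884589/3643362, q2 = 1618813/202409, q3 = -286312399/7286724, q4 = 37451435/404818, q5 = -9175601575/14573448.
The numerator is Q*f truncated at degree 1: P0 = a_0 = 22/7; P1 = a_1 + q1*a_0 = -76960389/7084315.

The Pade approximant has numerator coefficients [22/7, -76960389/7084315]; denominator coefficients [1, -16884589/3643362, 1618813/202409, -286312399/7286724, 37451435/404818, -9175601575/14573448].


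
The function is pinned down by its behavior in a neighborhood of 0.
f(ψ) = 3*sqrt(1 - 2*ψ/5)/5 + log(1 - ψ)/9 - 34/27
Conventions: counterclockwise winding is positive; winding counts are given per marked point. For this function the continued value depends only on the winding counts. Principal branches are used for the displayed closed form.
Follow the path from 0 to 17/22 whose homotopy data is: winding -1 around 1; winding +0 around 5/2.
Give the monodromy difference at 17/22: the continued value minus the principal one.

The rational part is single-valued and drops out of the difference; each branch term changes only by its own monodromy.
(1/9)*log(1 - ψ/(1)): each positive loop around 1 adds 2*pi*i to the log, so winding -1 contributes (1/9)*(-1)*2*pi*i = -(2/9)*pi*i.
(3/5)*sqrt(1 - ψ/(5/2)): winding +0 is even, the square root returns to the same sheet, contribution 0.
Summing the contributions at ψ = 17/22 gives -(2/9)*pi*i.

Continued minus principal equals -(2/9)*pi*i.


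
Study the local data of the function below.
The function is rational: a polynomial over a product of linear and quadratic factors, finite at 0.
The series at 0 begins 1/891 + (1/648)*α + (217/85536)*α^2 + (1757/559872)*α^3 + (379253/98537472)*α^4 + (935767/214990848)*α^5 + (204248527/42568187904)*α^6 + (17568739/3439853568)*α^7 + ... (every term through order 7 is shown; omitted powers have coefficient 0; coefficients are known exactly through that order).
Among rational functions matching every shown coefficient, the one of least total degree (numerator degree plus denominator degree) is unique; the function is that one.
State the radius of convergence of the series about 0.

No rational of total degree below 6 reproduces all 8 coefficients; solving the [0/6] Pade equations on them gives f(α) = -1/(33*(α**2 + 11*α/8 - 3)**3), whose expansion matches every shown term.
Denominator factor (α**2 + 11*α/8 - 3)^3: discriminant 889/64, real irrational roots -11/16 + (1/16)*sqrt(889) and -11/16 - (1/16)*sqrt(889); poles of order 3, moduli -11/16 + (1/16)*sqrt(889) and 11/16 + (1/16)*sqrt(889).
The radius of convergence is the smallest modulus among the singular points: -11/16 + (1/16)*sqrt(889).

The radius of convergence is -11/16 + (1/16)*sqrt(889).


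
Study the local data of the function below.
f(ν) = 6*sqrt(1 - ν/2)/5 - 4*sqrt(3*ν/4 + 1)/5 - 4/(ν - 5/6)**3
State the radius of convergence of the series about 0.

The radius of convergence is 5/6.

Denominator factor (ν - 5/6)^3: pole of order 3 at 5/6, modulus 5/6.
Branch term (-4/5)*sqrt(1 - ν/(-4/3)): its argument vanishes at ν = -4/3, a square-root branch point, modulus 4/3.
Branch term (6/5)*sqrt(1 - ν/(2)): its argument vanishes at ν = 2, a square-root branch point, modulus 2.
The radius of convergence is the smallest modulus among the singular points: 5/6.


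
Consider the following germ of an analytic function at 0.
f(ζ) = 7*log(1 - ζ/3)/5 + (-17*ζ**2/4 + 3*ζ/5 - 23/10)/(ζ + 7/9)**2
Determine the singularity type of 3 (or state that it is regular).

The point is a logarithmic branch point.

The term (7/5)*log(1 - ζ/(3)) has argument 1 - 3/(3) = 0 at 3: a logarithmic (infinitely-sheeted) branch point; the remaining terms are analytic or single-valued there.


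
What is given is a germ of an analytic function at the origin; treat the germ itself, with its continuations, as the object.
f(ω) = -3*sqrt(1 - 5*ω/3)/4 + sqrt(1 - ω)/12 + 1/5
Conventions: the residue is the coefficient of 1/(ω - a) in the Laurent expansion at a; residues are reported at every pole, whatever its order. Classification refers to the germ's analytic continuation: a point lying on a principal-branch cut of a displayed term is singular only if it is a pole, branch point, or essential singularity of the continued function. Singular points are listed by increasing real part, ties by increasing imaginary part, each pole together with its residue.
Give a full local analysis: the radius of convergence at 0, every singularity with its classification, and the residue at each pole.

Branch term (1/12)*sqrt(1 - ω/(1)): its argument vanishes at ω = 1, a square-root branch point, modulus 1.
Branch term (-3/4)*sqrt(1 - ω/(3/5)): its argument vanishes at ω = 3/5, a square-root branch point, modulus 3/5.
The radius of convergence is the smallest modulus among the singular points: 3/5.
List the singular points by increasing real part (a conjugate pair: the negative imaginary part first).

Radius of convergence at 0: 3/5.
At 3/5: an algebraic (square-root) branch point.
At 1: an algebraic (square-root) branch point.


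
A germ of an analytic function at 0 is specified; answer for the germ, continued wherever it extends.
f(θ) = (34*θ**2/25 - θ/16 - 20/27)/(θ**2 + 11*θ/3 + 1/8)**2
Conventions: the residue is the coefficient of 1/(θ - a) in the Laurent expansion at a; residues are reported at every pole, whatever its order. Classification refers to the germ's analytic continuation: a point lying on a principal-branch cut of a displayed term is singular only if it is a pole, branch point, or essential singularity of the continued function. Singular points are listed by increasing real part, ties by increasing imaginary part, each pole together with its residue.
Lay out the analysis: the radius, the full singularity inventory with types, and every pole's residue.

Radius of convergence at 0: 11/6 - (1/12)*sqrt(466).
At -11/6 - (1/12)*sqrt(466): a pole of order 2; residue -(9853/10857800)*sqrt(466).
At -11/6 + (1/12)*sqrt(466): a pole of order 2; residue (9853/10857800)*sqrt(466).

Denominator factor (θ**2 + 11*θ/3 + 1/8)^2: discriminant 233/18, real irrational roots -11/6 + (1/12)*sqrt(466) and -11/6 - (1/12)*sqrt(466); poles of order 2, moduli 11/6 - (1/12)*sqrt(466) and 11/6 + (1/12)*sqrt(466).
The radius of convergence is the smallest modulus among the singular points: 11/6 - (1/12)*sqrt(466).
The factor θ**2 + 11*θ/3 + 1/8 splits as (θ - a)(θ - a') with a = -11/6 - (1/12)*sqrt(466), a' = -11/6 + (1/12)*sqrt(466). At the order-2 pole a set g(θ) = (θ - a)^2*f(θ) = [34*θ**2/25 - θ/16 - 20/27] / (θ - a')^2.
Order-2 pole: residue = g'(a); g'(-11/6 - (1/12)*sqrt(466)) = -(9853/10857800)*sqrt(466), so the residue is -(9853/10857800)*sqrt(466).
The factor θ**2 + 11*θ/3 + 1/8 splits as (θ - a)(θ - a') with a = -11/6 + (1/12)*sqrt(466), a' = -11/6 - (1/12)*sqrt(466). At the order-2 pole a set g(θ) = (θ - a)^2*f(θ) = [34*θ**2/25 - θ/16 - 20/27] / (θ - a')^2.
Order-2 pole: residue = g'(a); g'(-11/6 + (1/12)*sqrt(466)) = (9853/10857800)*sqrt(466), so the residue is (9853/10857800)*sqrt(466).
List the singular points by increasing real part (a conjugate pair: the negative imaginary part first).


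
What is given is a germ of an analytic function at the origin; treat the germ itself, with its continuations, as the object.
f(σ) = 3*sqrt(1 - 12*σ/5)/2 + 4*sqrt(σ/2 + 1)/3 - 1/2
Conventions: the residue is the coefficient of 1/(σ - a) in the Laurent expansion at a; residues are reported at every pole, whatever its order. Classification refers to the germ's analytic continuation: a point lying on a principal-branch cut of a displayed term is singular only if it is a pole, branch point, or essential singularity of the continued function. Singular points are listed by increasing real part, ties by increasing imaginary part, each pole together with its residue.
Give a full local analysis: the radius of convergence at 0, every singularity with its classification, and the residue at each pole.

Radius of convergence at 0: 5/12.
At -2: an algebraic (square-root) branch point.
At 5/12: an algebraic (square-root) branch point.

Branch term (4/3)*sqrt(1 - σ/(-2)): its argument vanishes at σ = -2, a square-root branch point, modulus 2.
Branch term (3/2)*sqrt(1 - σ/(5/12)): its argument vanishes at σ = 5/12, a square-root branch point, modulus 5/12.
The radius of convergence is the smallest modulus among the singular points: 5/12.
List the singular points by increasing real part (a conjugate pair: the negative imaginary part first).


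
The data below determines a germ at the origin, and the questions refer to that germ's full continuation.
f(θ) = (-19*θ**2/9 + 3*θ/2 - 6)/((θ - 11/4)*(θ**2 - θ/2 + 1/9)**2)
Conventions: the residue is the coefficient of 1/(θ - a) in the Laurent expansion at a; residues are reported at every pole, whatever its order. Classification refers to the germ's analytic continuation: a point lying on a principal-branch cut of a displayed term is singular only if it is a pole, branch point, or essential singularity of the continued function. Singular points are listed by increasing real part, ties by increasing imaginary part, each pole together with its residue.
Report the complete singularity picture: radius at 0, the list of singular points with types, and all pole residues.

Radius of convergence at 0: 1/3.
At (1/4) - ((1/12)*sqrt(7))*i: a pole of order 2; residue (184968/822649) + ((837641808/40309801)*sqrt(7))*i.
At (1/4) + ((1/12)*sqrt(7))*i: a pole of order 2; residue (184968/822649) - ((837641808/40309801)*sqrt(7))*i.
At 11/4: a pole of order 1; residue -369936/822649.


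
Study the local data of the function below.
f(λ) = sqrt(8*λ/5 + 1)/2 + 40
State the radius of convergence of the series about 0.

The radius of convergence is 5/8.

Branch term (1/2)*sqrt(1 - λ/(-5/8)): its argument vanishes at λ = -5/8, a square-root branch point, modulus 5/8.
The radius of convergence is the smallest modulus among the singular points: 5/8.


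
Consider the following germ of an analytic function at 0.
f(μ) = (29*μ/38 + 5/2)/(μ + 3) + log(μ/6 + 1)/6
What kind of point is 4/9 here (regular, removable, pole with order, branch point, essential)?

Denominator factors: μ + 3 = 31/9 at μ = 4/9 — none vanishes.
Branch term log(1 - μ/(-6)): argument at 4/9 is 29/27, nonzero, so 4/9 is not its branch point (a point on a principal cut is still regular for the continued germ).
So the germ continues analytically to 4/9.

The point is a regular point.


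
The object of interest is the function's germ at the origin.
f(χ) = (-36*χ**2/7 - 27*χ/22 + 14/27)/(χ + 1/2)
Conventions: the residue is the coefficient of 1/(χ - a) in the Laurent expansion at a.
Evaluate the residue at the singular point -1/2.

The residue is -1277/8316.

At the order-1 pole -1/2 set g(χ) = (χ - (-1/2))*f(χ) = -36*χ**2/7 - 27*χ/22 + 14/27.
Simple pole: residue = g(a) at a = -1/2, which is -1277/8316.


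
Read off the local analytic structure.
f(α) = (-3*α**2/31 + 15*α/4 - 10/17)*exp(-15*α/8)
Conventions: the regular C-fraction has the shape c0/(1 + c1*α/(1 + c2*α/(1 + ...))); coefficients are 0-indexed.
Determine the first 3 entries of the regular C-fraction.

The regular C-fraction coefficients are [-10/17, 33/4, -358357/54560].

Taylor coefficients (expand at 0): a_0 = -10/17, a_1 = 165/34, a_2 = -275289/33728.
c0 = a_0 = -10/17. Peel one level at a time: if S = 1 + c*α/S' with S'(0) = 1, then c is the α-coefficient of S and S' = c*α/(S - 1).
S_1 = c0/f = 1 + (33/4)*α + (1075071/19840)*α^2 + ...; c1 = 33/4.
S_2 = c1*α/(S_1 - 1) = 1 + (-358357/54560)*α + ...; c2 = -358357/54560.


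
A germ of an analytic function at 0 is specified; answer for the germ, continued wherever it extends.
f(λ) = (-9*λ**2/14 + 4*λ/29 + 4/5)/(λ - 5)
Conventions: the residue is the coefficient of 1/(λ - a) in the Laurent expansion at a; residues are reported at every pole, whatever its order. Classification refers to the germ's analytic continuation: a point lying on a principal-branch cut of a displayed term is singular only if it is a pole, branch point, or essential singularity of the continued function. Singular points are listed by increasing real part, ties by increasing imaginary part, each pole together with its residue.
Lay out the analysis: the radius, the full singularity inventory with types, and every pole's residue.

Denominator factor (λ - 5): pole of order 1 at 5, modulus 5.
The radius of convergence is the smallest modulus among the singular points: 5.
At the order-1 pole 5 set g(λ) = (λ - (5))*f(λ) = -9*λ**2/14 + 4*λ/29 + 4/5.
Simple pole: residue = g(a) at a = 5, which is -29601/2030.

Radius of convergence at 0: 5.
At 5: a pole of order 1; residue -29601/2030.


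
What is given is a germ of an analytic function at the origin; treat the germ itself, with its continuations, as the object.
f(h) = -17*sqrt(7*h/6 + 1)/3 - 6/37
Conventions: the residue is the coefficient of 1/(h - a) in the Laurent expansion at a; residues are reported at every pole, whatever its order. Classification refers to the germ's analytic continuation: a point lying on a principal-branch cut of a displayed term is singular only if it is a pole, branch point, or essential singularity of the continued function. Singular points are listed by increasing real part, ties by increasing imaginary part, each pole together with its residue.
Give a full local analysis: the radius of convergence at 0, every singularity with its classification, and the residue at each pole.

Branch term (-17/3)*sqrt(1 - h/(-6/7)): its argument vanishes at h = -6/7, a square-root branch point, modulus 6/7.
The radius of convergence is the smallest modulus among the singular points: 6/7.

Radius of convergence at 0: 6/7.
At -6/7: an algebraic (square-root) branch point.


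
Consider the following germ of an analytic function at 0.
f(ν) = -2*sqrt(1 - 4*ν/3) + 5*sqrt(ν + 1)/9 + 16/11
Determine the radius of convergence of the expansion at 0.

Branch term (-2)*sqrt(1 - ν/(3/4)): its argument vanishes at ν = 3/4, a square-root branch point, modulus 3/4.
Branch term (5/9)*sqrt(1 - ν/(-1)): its argument vanishes at ν = -1, a square-root branch point, modulus 1.
The radius of convergence is the smallest modulus among the singular points: 3/4.

The radius of convergence is 3/4.


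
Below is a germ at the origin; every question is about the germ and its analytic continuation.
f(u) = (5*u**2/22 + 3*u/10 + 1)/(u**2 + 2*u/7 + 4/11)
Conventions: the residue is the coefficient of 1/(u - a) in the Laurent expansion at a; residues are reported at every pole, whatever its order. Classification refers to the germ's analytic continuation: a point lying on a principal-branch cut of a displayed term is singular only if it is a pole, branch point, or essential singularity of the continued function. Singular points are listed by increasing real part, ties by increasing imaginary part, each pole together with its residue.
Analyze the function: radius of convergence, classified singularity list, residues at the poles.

Radius of convergence at 0: (2/11)*sqrt(11).
At (-1/7) - ((1/77)*sqrt(2035))*i: a pole of order 1; residue (181/1540) + ((52399/3133900)*sqrt(2035))*i.
At (-1/7) + ((1/77)*sqrt(2035))*i: a pole of order 1; residue (181/1540) - ((52399/3133900)*sqrt(2035))*i.

Denominator factor (u**2 + 2*u/7 + 4/11): discriminant -740/539, complex-conjugate roots (-1/7) + ((1/77)*sqrt(2035))*i and (-1/7) - ((1/77)*sqrt(2035))*i; poles of order 1, moduli (2/11)*sqrt(11) and (2/11)*sqrt(11).
The radius of convergence is the smallest modulus among the singular points: (2/11)*sqrt(11).
The factor u**2 + 2*u/7 + 4/11 splits as (u - a)(u - a') with a = (-1/7) - ((1/77)*sqrt(2035))*i, a' = (-1/7) + ((1/77)*sqrt(2035))*i. At the order-1 pole a set g(u) = (u - a)*f(u) = [5*u**2/22 + 3*u/10 + 1] / (u - a').
Simple pole: residue = g(a) at a = (-1/7) - ((1/77)*sqrt(2035))*i, which is (181/1540) + ((52399/3133900)*sqrt(2035))*i.
The factor u**2 + 2*u/7 + 4/11 splits as (u - a)(u - a') with a = (-1/7) + ((1/77)*sqrt(2035))*i, a' = (-1/7) - ((1/77)*sqrt(2035))*i. At the order-1 pole a set g(u) = (u - a)*f(u) = [5*u**2/22 + 3*u/10 + 1] / (u - a').
Simple pole: residue = g(a) at a = (-1/7) + ((1/77)*sqrt(2035))*i, which is (181/1540) - ((52399/3133900)*sqrt(2035))*i.
List the singular points by increasing real part (a conjugate pair: the negative imaginary part first).


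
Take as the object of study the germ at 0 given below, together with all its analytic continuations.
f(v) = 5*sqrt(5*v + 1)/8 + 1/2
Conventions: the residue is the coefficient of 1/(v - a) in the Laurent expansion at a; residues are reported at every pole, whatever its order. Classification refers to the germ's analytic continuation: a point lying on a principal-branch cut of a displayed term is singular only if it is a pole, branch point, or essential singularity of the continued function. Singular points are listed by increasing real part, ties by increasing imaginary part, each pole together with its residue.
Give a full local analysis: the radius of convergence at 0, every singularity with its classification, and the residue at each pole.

Radius of convergence at 0: 1/5.
At -1/5: an algebraic (square-root) branch point.

Branch term (5/8)*sqrt(1 - v/(-1/5)): its argument vanishes at v = -1/5, a square-root branch point, modulus 1/5.
The radius of convergence is the smallest modulus among the singular points: 1/5.


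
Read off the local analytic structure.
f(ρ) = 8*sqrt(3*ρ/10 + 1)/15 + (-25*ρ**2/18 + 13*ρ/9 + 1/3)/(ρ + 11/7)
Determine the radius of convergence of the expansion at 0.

Denominator factor (ρ + 11/7): pole of order 1 at -11/7, modulus 11/7.
Branch term (8/15)*sqrt(1 - ρ/(-10/3)): its argument vanishes at ρ = -10/3, a square-root branch point, modulus 10/3.
The radius of convergence is the smallest modulus among the singular points: 11/7.

The radius of convergence is 11/7.


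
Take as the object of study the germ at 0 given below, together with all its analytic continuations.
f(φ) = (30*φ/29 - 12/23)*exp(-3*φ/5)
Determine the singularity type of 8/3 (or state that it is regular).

The point is a regular point.

There is no denominator, hence no pole anywhere.
The factor exp(-3*φ/5) is entire.
So the germ continues analytically to 8/3.


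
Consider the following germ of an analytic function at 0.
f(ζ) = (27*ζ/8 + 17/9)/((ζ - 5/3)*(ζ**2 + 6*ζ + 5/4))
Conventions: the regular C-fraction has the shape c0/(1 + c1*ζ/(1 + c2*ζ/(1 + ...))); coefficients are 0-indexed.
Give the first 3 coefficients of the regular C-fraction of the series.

The regular C-fraction coefficients are [-68/75, 1641/680, 2955607/1115880].

Taylor coefficients (expand at 0): a_0 = -68/75, a_1 = 547/250, a_2 = -41533/3750.
c0 = a_0 = -68/75. Peel one level at a time: if S = 1 + c*ζ/S' with S'(0) = 1, then c is the ζ-coefficient of S and S' = c*ζ/(S - 1).
S_1 = c0/f = 1 + (1641/680)*ζ + (-2955607/462400)*ζ^2 + ...; c1 = 1641/680.
S_2 = c1*ζ/(S_1 - 1) = 1 + (2955607/1115880)*ζ + ...; c2 = 2955607/1115880.


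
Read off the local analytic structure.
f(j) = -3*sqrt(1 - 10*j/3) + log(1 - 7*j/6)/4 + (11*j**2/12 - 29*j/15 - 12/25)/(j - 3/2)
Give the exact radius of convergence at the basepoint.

Denominator factor (j - 3/2): pole of order 1 at 3/2, modulus 3/2.
Branch term (1/4)*log(1 - j/(6/7)): its argument vanishes at j = 6/7, a logarithmic branch point, modulus 6/7.
Branch term (-3)*sqrt(1 - j/(3/10)): its argument vanishes at j = 3/10, a square-root branch point, modulus 3/10.
The radius of convergence is the smallest modulus among the singular points: 3/10.

The radius of convergence is 3/10.


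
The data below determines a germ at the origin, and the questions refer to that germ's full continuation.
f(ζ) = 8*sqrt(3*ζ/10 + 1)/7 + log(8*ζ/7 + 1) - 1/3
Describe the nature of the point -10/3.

The term (8/7)*sqrt(1 - ζ/(-10/3)) has argument 1 - -10/3/(-10/3) = 0 at -10/3: a square-root (algebraic, two-sheeted) branch point; the remaining terms are analytic or single-valued there.

The point is an algebraic (square-root) branch point.


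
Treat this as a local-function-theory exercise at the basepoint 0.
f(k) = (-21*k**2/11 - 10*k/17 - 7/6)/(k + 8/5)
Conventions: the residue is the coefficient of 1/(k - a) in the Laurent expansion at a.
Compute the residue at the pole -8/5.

The residue is -143413/28050.

At the order-1 pole -8/5 set g(k) = (k - (-8/5))*f(k) = -21*k**2/11 - 10*k/17 - 7/6.
Simple pole: residue = g(a) at a = -8/5, which is -143413/28050.


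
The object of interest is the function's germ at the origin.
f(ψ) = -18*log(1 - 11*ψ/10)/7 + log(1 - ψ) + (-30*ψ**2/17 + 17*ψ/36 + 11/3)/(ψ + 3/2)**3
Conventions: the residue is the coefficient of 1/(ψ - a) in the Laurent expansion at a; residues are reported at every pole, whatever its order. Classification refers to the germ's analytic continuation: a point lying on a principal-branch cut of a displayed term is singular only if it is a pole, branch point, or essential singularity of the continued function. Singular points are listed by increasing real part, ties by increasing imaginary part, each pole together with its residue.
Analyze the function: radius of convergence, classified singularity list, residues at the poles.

Denominator factor (ψ + 3/2)^3: pole of order 3 at -3/2, modulus 3/2.
Branch term (-18/7)*log(1 - ψ/(10/11)): its argument vanishes at ψ = 10/11, a logarithmic branch point, modulus 10/11.
Branch term (1)*log(1 - ψ/(1)): its argument vanishes at ψ = 1, a logarithmic branch point, modulus 1.
The radius of convergence is the smallest modulus among the singular points: 10/11.
The branch terms are analytic at -3/2 and contribute nothing to the residue; only the rational part matters.
At the order-3 pole -3/2 set g(ψ) = (ψ - (-3/2))^3*(rational part) = -30*ψ**2/17 + 17*ψ/36 + 11/3.
Order-3 pole: residue = g''(a)/2; g''(-3/2) = -60/17, so the residue is -30/17.
List the singular points by increasing real part (a conjugate pair: the negative imaginary part first).

Radius of convergence at 0: 10/11.
At -3/2: a pole of order 3; residue -30/17.
At 10/11: a logarithmic branch point.
At 1: a logarithmic branch point.


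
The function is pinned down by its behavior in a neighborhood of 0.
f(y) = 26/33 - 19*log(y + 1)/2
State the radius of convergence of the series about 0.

The radius of convergence is 1.

Branch term (-19/2)*log(1 - y/(-1)): its argument vanishes at y = -1, a logarithmic branch point, modulus 1.
The radius of convergence is the smallest modulus among the singular points: 1.


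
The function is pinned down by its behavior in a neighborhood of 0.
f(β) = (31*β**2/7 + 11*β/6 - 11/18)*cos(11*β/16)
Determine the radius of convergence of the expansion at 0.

The radius of convergence is infinite.

The factor cos(11*β/16) is entire and contributes no finite singular point.
The polynomial part has no poles.
No finite singular points: the Taylor series at 0 converges everywhere.


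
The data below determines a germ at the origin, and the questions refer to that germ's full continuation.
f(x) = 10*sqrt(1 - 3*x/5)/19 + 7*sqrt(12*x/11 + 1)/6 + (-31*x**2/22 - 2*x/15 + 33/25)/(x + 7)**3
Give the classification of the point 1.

Denominator factors: x + 7 = 8 at x = 1 — none vanishes.
Branch term sqrt(1 - x/(-11/12)): argument at 1 is 23/11, nonzero, so 1 is not its branch point (a point on a principal cut is still regular for the continued germ).
Branch term sqrt(1 - x/(5/3)): argument at 1 is 2/5, nonzero, so 1 is not its branch point (a point on a principal cut is still regular for the continued germ).
So the germ continues analytically to 1.

The point is a regular point.


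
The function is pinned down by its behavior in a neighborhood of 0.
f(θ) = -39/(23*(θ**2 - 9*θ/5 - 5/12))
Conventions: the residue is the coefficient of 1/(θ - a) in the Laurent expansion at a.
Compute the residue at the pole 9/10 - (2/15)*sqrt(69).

The residue is (195/2116)*sqrt(69).

The factor θ**2 - 9*θ/5 - 5/12 splits as (θ - a)(θ - a') with a = 9/10 - (2/15)*sqrt(69), a' = 9/10 + (2/15)*sqrt(69). At the order-1 pole a set g(θ) = (θ - a)*f(θ) = [-39/23] / (θ - a').
Simple pole: residue = g(a) at a = 9/10 - (2/15)*sqrt(69), which is (195/2116)*sqrt(69).


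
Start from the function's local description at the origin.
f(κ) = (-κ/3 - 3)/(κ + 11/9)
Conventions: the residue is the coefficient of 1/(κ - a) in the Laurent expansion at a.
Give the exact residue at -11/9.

At the order-1 pole -11/9 set g(κ) = (κ - (-11/9))*f(κ) = -κ/3 - 3.
Simple pole: residue = g(a) at a = -11/9, which is -70/27.

The residue is -70/27.


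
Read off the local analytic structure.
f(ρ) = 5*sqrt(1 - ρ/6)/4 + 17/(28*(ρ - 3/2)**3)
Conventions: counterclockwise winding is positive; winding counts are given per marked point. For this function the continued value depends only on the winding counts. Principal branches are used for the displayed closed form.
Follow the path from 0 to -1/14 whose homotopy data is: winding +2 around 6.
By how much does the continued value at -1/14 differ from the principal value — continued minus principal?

The rational part is single-valued and drops out of the difference; each branch term changes only by its own monodromy.
(5/4)*sqrt(1 - ρ/(6)): winding +2 is even, the square root returns to the same sheet, contribution 0.
Summing the contributions at ρ = -1/14 gives 0.

Continued minus principal equals 0.


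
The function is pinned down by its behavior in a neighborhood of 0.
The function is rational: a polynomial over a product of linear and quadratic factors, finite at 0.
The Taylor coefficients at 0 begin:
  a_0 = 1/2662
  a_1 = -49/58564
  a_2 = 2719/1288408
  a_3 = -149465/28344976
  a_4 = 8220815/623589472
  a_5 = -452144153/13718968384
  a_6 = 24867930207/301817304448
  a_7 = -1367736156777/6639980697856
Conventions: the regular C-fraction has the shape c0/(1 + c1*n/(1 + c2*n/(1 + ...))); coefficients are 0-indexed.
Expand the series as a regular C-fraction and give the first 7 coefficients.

Taylor coefficients (read off): a_0 = 1/2662, a_1 = -49/58564, a_2 = 2719/1288408, a_3 = -149465/28344976, a_4 = 8220815/623589472, a_5 = -452144153/13718968384, a_6 = 24867930207/301817304448.
c0 = a_0 = 1/2662. Peel one level at a time: if S = 1 + c*n/S' with S'(0) = 1, then c is the n-coefficient of S and S' = c*n/(S - 1).
S_1 = c0/f = 1 + (49/22)*n + (-159/242)*n^2 + ...; c1 = 49/22.
S_2 = c1*n/(S_1 - 1) = 1 + (159/539)*n + (17294/290521)*n^2 + ...; c2 = 159/539.
S_3 = c2*n/(S_2 - 1) = 1 + (-17294/85701)*n + (17824/3059001)*n^2 + ...; c3 = -17294/85701.
S_4 = c3*n/(S_3 - 1) = 1 + (436688/15123603)*n + (39888499/18094487378)*n^2 + ...; c4 = 436688/15123603.
S_5 = c4*n/(S_4 - 1) = 1 + (-129434109/1695365408)*n + (218625/317694976)*n^2 + ...; c5 = -129434109/1695365408.
S_6 = c5*n/(S_5 - 1) = 1 + (130785875/14509645024)*n + ...; c6 = 130785875/14509645024.

The regular C-fraction coefficients are [1/2662, 49/22, 159/539, -17294/85701, 436688/15123603, -129434109/1695365408, 130785875/14509645024].
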